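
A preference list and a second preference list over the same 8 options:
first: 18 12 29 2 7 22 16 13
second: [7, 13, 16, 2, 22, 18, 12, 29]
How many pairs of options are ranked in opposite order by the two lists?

Assign each item its position (1..8) in the first ordering, then rewrite the second ordering as that position sequence:
positions: 18→1, 12→2, 29→3, 2→4, 7→5, 22→6, 16→7, 13→8
second ordering as positions: [5, 8, 7, 4, 6, 1, 2, 3]
Discordant pairs = inversions in this position sequence.
5: 4, 1, 2, 3 → 4
8: 7, 4, 6, 1, 2, 3 → 6
7: 4, 6, 1, 2, 3 → 5
4: 1, 2, 3 → 3
6: 1, 2, 3 → 3
1: 0
2: 0
3: 0
Total: 4 + 6 + 5 + 3 + 3 + 0 + 0 + 0 = 21

21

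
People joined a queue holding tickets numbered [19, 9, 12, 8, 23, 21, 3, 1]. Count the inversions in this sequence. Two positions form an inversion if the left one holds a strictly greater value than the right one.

19 inversions

For each element, count later entries that are smaller:
19: 5
9: 3
12: 3
8: 2
23: 3
21: 2
3: 1
1: 0
Sum: 5 + 3 + 3 + 2 + 3 + 2 + 1 + 0 = 19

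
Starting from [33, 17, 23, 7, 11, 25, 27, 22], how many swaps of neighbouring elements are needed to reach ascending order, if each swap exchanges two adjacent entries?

The minimum number of adjacent swaps to sort an array equals its inversion count, since every such swap removes exactly one inversion.
Count inversions — for each element, later elements that are smaller:
33: 17, 23, 7, 11, 25, 27, 22 → 7
17: 7, 11 → 2
23: 7, 11, 22 → 3
7: none → 0
11: none → 0
25: 22 → 1
27: 22 → 1
22: none → 0
Total inversions: 7 + 2 + 3 + 0 + 0 + 1 + 1 + 0 = 14

There are 14 swaps.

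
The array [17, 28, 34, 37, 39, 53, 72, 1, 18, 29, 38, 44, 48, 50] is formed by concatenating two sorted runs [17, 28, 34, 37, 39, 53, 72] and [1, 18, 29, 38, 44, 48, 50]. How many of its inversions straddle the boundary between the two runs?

Take each right-half value and tally the left-half values above it:
r = 1: 17, 28, 34, 37, 39, 53, 72 → 7
r = 18: 28, 34, 37, 39, 53, 72 → 6
r = 29: 34, 37, 39, 53, 72 → 5
r = 38: 39, 53, 72 → 3
r = 44: 53, 72 → 2
r = 48: 53, 72 → 2
r = 50: 53, 72 → 2
Cross-inversions: 7 + 6 + 5 + 3 + 2 + 2 + 2 = 27

27 split inversions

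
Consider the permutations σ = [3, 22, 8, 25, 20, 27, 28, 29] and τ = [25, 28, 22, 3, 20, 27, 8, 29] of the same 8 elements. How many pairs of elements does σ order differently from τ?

Assign each item its position (1..8) in the first ordering, then rewrite the second ordering as that position sequence:
positions: 3→1, 22→2, 8→3, 25→4, 20→5, 27→6, 28→7, 29→8
second ordering as positions: [4, 7, 2, 1, 5, 6, 3, 8]
Discordant pairs = inversions in this position sequence.
4: 2, 1, 3 → 3
7: 2, 1, 5, 6, 3 → 5
2: 1 → 1
1: 0
5: 3 → 1
6: 3 → 1
3: 0
8: 0
Total: 3 + 5 + 1 + 0 + 1 + 1 + 0 + 0 = 11

11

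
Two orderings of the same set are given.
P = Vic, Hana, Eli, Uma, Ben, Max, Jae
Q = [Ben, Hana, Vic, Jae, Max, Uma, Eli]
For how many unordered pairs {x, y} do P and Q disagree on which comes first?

Assign each item its position (1..7) in the first ordering, then rewrite the second ordering as that position sequence:
positions: Vic→1, Hana→2, Eli→3, Uma→4, Ben→5, Max→6, Jae→7
second ordering as positions: [5, 2, 1, 7, 6, 4, 3]
Discordant pairs = inversions in this position sequence.
5: 2, 1, 4, 3 → 4
2: 1 → 1
1: 0
7: 6, 4, 3 → 3
6: 4, 3 → 2
4: 3 → 1
3: 0
Total: 4 + 1 + 0 + 3 + 2 + 1 + 0 = 11

11 disagreeing pairs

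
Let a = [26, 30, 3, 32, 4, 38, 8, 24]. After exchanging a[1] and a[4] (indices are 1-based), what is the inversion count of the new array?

16 inversions

Positions 1 and 4 hold 26 and 32; after swapping, the array is [32, 30, 3, 26, 4, 38, 8, 24].
Count, for each position, how many later elements it exceeds:
32: 6
30: 5
3: 0
26: 3
4: 0
38: 2
8: 0
24: 0
Sum: 6 + 5 + 0 + 3 + 0 + 2 + 0 + 0 = 16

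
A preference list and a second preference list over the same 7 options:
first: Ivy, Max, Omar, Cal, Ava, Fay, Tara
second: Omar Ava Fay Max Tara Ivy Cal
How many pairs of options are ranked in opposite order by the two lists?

11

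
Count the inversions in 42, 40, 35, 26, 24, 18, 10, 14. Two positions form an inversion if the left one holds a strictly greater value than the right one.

For each element, count later entries that are smaller:
42 → 40, 35, 26, 24, 18, 10, 14 → 7
40 → 35, 26, 24, 18, 10, 14 → 6
35 → 26, 24, 18, 10, 14 → 5
26 → 24, 18, 10, 14 → 4
24 → 18, 10, 14 → 3
18 → 10, 14 → 2
10 → none → 0
14 → none → 0
Sum: 7 + 6 + 5 + 4 + 3 + 2 + 0 + 0 = 27

Out-of-order pairs: 27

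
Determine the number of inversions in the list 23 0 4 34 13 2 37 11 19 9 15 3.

Sweep left to right; for each value list the smaller values that follow it:
23: 9
0: 0
4: 2
34: 7
13: 4
2: 0
37: 5
11: 2
19: 3
9: 1
15: 1
3: 0
Sum: 9 + 0 + 2 + 7 + 4 + 0 + 5 + 2 + 3 + 1 + 1 + 0 = 34

34 inversions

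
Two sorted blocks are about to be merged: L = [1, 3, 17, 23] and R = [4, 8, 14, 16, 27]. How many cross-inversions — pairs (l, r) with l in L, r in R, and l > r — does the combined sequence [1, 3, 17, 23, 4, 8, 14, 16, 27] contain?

Split inversions: 8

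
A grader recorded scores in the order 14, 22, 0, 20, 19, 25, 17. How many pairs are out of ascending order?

9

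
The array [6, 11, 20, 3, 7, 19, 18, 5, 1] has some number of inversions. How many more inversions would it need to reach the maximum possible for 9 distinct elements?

14 inversions short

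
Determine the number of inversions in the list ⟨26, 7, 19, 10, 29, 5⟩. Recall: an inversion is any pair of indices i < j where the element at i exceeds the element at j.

9 inversions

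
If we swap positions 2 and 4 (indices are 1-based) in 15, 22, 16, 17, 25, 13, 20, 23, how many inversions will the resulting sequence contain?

Positions 2 and 4 hold 22 and 17; after swapping, the array is [15, 17, 16, 22, 25, 13, 20, 23].
For each element, count later entries that are smaller:
15: 1
17: 2
16: 1
22: 2
25: 3
13: 0
20: 0
23: 0
Sum: 1 + 2 + 1 + 2 + 3 + 0 + 0 + 0 = 9

9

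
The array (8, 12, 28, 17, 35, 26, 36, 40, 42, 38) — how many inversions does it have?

For each element, count later entries that are smaller:
8 → none → 0
12 → none → 0
28 → 17, 26 → 2
17 → none → 0
35 → 26 → 1
26 → none → 0
36 → none → 0
40 → 38 → 1
42 → 38 → 1
38 → none → 0
Sum: 0 + 0 + 2 + 0 + 1 + 0 + 0 + 1 + 1 + 0 = 5

5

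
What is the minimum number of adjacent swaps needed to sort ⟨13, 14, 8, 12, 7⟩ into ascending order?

8

The minimum number of adjacent swaps to sort an array equals its inversion count, since every such swap removes exactly one inversion.
Count inversions — for each element, later elements that are smaller:
13: 8, 12, 7 → 3
14: 8, 12, 7 → 3
8: 7 → 1
12: 7 → 1
7: none → 0
Total inversions: 3 + 3 + 1 + 1 + 0 = 8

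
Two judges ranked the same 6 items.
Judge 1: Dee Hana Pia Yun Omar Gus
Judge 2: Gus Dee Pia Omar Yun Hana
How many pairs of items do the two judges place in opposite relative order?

9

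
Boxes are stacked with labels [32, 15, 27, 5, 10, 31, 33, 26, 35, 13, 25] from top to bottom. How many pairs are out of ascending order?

Inversions: 26

For each element, count later entries that are smaller:
32: 8
15: 3
27: 5
5: 0
10: 0
31: 3
33: 3
26: 2
35: 2
13: 0
25: 0
Sum: 8 + 3 + 5 + 0 + 0 + 3 + 3 + 2 + 2 + 0 + 0 = 26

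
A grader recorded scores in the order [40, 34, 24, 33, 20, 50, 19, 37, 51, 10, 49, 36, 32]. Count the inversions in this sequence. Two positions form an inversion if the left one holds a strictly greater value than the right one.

For each element, count later entries that are smaller:
40: 9
34: 6
24: 3
33: 4
20: 2
50: 6
19: 1
37: 3
51: 4
10: 0
49: 2
36: 1
32: 0
Sum: 9 + 6 + 3 + 4 + 2 + 6 + 1 + 3 + 4 + 0 + 2 + 1 + 0 = 41

41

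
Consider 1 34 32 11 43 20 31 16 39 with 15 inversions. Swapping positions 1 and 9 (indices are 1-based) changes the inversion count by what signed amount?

+13

Positions 1 and 9 hold 1 and 39; after swapping, the array is [39, 34, 32, 11, 43, 20, 31, 16, 1].
For each element, count later entries that are smaller:
39: 7
34: 6
32: 5
11: 1
43: 4
20: 2
31: 2
16: 1
1: 0
Sum: 7 + 6 + 5 + 1 + 4 + 2 + 2 + 1 + 0 = 28
Change: 28 − 15 = +13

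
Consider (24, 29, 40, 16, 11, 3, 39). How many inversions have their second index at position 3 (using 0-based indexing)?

3

The element at index 3 is 16.
Elements before it: 24, 29, 40
Those larger than 16: 24, 29, 40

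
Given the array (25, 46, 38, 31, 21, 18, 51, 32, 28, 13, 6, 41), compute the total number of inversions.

41

For each element, count later entries that are smaller:
25 → 21, 18, 13, 6 → 4
46 → 38, 31, 21, 18, 32, 28, 13, 6, 41 → 9
38 → 31, 21, 18, 32, 28, 13, 6 → 7
31 → 21, 18, 28, 13, 6 → 5
21 → 18, 13, 6 → 3
18 → 13, 6 → 2
51 → 32, 28, 13, 6, 41 → 5
32 → 28, 13, 6 → 3
28 → 13, 6 → 2
13 → 6 → 1
6 → none → 0
41 → none → 0
Sum: 4 + 9 + 7 + 5 + 3 + 2 + 5 + 3 + 2 + 1 + 0 + 0 = 41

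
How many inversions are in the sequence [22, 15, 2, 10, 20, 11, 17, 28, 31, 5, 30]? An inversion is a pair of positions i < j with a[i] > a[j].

For each element, count later entries that are smaller:
22: 7
15: 4
2: 0
10: 1
20: 3
11: 1
17: 1
28: 1
31: 2
5: 0
30: 0
Sum: 7 + 4 + 0 + 1 + 3 + 1 + 1 + 1 + 2 + 0 + 0 = 20

There are 20 inversions.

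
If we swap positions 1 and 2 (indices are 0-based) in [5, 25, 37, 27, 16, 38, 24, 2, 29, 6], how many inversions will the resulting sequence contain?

25

Positions 1 and 2 hold 25 and 37; after swapping, the array is [5, 37, 25, 27, 16, 38, 24, 2, 29, 6].
For each element, count later entries that are smaller:
5 → 2 → 1
37 → 25, 27, 16, 24, 2, 29, 6 → 7
25 → 16, 24, 2, 6 → 4
27 → 16, 24, 2, 6 → 4
16 → 2, 6 → 2
38 → 24, 2, 29, 6 → 4
24 → 2, 6 → 2
2 → none → 0
29 → 6 → 1
6 → none → 0
Sum: 1 + 7 + 4 + 4 + 2 + 4 + 2 + 0 + 1 + 0 = 25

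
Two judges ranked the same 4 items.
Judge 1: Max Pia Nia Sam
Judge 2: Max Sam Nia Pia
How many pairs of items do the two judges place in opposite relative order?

3

Assign each item its position (1..4) in the first ordering, then rewrite the second ordering as that position sequence:
positions: Max→1, Pia→2, Nia→3, Sam→4
second ordering as positions: [1, 4, 3, 2]
Discordant pairs = inversions in this position sequence.
1: 0
4: 3, 2 → 2
3: 2 → 1
2: 0
Total: 0 + 2 + 1 + 0 = 3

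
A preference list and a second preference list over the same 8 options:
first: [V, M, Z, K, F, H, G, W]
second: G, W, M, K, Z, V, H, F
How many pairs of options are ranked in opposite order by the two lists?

Assign each item its position (1..8) in the first ordering, then rewrite the second ordering as that position sequence:
positions: V→1, M→2, Z→3, K→4, F→5, H→6, G→7, W→8
second ordering as positions: [7, 8, 2, 4, 3, 1, 6, 5]
Discordant pairs = inversions in this position sequence.
7: 2, 4, 3, 1, 6, 5 → 6
8: 2, 4, 3, 1, 6, 5 → 6
2: 1 → 1
4: 3, 1 → 2
3: 1 → 1
1: 0
6: 5 → 1
5: 0
Total: 6 + 6 + 1 + 2 + 1 + 0 + 1 + 0 = 17

17 pairs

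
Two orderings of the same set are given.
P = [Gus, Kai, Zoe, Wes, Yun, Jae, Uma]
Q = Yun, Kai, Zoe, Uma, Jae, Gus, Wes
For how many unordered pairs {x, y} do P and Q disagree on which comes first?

Assign each item its position (1..7) in the first ordering, then rewrite the second ordering as that position sequence:
positions: Gus→1, Kai→2, Zoe→3, Wes→4, Yun→5, Jae→6, Uma→7
second ordering as positions: [5, 2, 3, 7, 6, 1, 4]
Discordant pairs = inversions in this position sequence.
5: 2, 3, 1, 4 → 4
2: 1 → 1
3: 1 → 1
7: 6, 1, 4 → 3
6: 1, 4 → 2
1: 0
4: 0
Total: 4 + 1 + 1 + 3 + 2 + 0 + 0 = 11

11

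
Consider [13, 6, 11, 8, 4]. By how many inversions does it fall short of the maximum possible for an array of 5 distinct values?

Maximum inversions for 5 distinct elements is C(5, 2) = 5·4/2 = 10.
Current inversions — for each element, count later smaller elements:
13: 4
6: 1
11: 2
8: 1
4: 0
Current total: 4 + 1 + 2 + 1 + 0 = 8
Shortfall: 10 − 8 = 2

2 inversions short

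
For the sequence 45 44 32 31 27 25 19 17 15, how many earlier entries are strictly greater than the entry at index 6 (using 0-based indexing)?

The element at index 6 is 19.
Elements before it: 45, 44, 32, 31, 27, 25
Those larger than 19: 45, 44, 32, 31, 27, 25

6 such elements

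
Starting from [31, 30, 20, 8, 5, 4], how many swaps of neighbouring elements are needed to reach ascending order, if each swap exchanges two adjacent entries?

There are 15 swaps.

Each adjacent swap fixes exactly one inversion, so the minimum swap count equals the number of inversions.
Count inversions — for each element, later elements that are smaller:
31: 30, 20, 8, 5, 4 → 5
30: 20, 8, 5, 4 → 4
20: 8, 5, 4 → 3
8: 5, 4 → 2
5: 4 → 1
4: none → 0
Total inversions: 5 + 4 + 3 + 2 + 1 + 0 = 15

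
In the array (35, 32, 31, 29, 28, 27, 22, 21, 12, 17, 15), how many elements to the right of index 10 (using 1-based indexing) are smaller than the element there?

1

The element at index 10 is 17.
Elements after it: 15
Those smaller than 17: 15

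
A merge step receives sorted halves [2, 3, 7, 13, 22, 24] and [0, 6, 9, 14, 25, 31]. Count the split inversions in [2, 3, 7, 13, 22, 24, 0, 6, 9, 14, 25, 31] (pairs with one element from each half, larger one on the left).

For each element r of the right run, count left-run elements greater than r:
r = 0: 2, 3, 7, 13, 22, 24 → 6
r = 6: 7, 13, 22, 24 → 4
r = 9: 13, 22, 24 → 3
r = 14: 22, 24 → 2
r = 25: none → 0
r = 31: none → 0
Cross-inversions: 6 + 4 + 3 + 2 + 0 + 0 = 15

15 split inversions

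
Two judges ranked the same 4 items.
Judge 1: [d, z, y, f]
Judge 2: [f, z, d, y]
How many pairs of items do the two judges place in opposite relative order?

There are 4 discordant pairs.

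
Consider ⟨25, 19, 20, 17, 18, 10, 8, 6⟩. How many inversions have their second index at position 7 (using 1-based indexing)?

6

The element at index 7 is 8.
Elements before it: 25, 19, 20, 17, 18, 10
Those larger than 8: 25, 19, 20, 17, 18, 10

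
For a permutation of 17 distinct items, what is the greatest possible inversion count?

136

A reversed (strictly descending) arrangement makes every pair an inversion, giving C(17, 2) inversions.
C(17, 2) = 17·16/2 = 136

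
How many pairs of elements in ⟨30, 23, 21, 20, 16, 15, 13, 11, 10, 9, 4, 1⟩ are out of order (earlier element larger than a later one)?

For each element, count later entries that are smaller:
30 → 23, 21, 20, 16, 15, 13, 11, 10, 9, 4, 1 → 11
23 → 21, 20, 16, 15, 13, 11, 10, 9, 4, 1 → 10
21 → 20, 16, 15, 13, 11, 10, 9, 4, 1 → 9
20 → 16, 15, 13, 11, 10, 9, 4, 1 → 8
16 → 15, 13, 11, 10, 9, 4, 1 → 7
15 → 13, 11, 10, 9, 4, 1 → 6
13 → 11, 10, 9, 4, 1 → 5
11 → 10, 9, 4, 1 → 4
10 → 9, 4, 1 → 3
9 → 4, 1 → 2
4 → 1 → 1
1 → none → 0
Sum: 11 + 10 + 9 + 8 + 7 + 6 + 5 + 4 + 3 + 2 + 1 + 0 = 66

66 out-of-order pairs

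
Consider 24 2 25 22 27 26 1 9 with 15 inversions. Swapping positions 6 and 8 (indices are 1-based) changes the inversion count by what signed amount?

Positions 6 and 8 hold 26 and 9; after swapping, the array is [24, 2, 25, 22, 27, 9, 1, 26].
Element-by-element contributions:
24 → 2, 22, 9, 1 → 4
2 → 1 → 1
25 → 22, 9, 1 → 3
22 → 9, 1 → 2
27 → 9, 1, 26 → 3
9 → 1 → 1
1 → none → 0
26 → none → 0
Sum: 4 + 1 + 3 + 2 + 3 + 1 + 0 + 0 = 14
Change: 14 − 15 = -1

-1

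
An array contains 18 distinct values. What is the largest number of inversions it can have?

A reversed (strictly descending) arrangement makes every pair an inversion, giving C(18, 2) inversions.
C(18, 2) = 18·17/2 = 153

153 inversions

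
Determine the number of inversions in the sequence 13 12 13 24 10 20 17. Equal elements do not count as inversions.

Inversion pairs (indices are 1-based):
(1,2): 13 > 12
(1,5): 13 > 10
(2,5): 12 > 10
(3,5): 13 > 10
(4,5): 24 > 10
(4,6): 24 > 20
(4,7): 24 > 17
(6,7): 20 > 17
That's 8 pairs.

8 out-of-order pairs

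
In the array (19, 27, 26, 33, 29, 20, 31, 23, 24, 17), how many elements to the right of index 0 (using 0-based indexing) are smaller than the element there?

1

The element at index 0 is 19.
Elements after it: 27, 26, 33, 29, 20, 31, 23, 24, 17
Those smaller than 19: 17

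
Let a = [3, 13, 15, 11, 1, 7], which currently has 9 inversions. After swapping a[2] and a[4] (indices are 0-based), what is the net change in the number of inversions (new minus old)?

Positions 2 and 4 hold 15 and 1; after swapping, the array is [3, 13, 1, 11, 15, 7].
Sweep left to right; for each value list the smaller values that follow it:
3: 1
13: 3
1: 0
11: 1
15: 1
7: 0
Sum: 1 + 3 + 0 + 1 + 1 + 0 = 6
Change: 6 − 9 = -3

-3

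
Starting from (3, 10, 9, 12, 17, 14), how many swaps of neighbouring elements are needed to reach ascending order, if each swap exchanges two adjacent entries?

The minimum number of adjacent swaps to sort an array equals its inversion count, since every such swap removes exactly one inversion.
Count inversions — for each element, later elements that are smaller:
3: none → 0
10: 9 → 1
9: none → 0
12: none → 0
17: 14 → 1
14: none → 0
Total inversions: 0 + 1 + 0 + 0 + 1 + 0 = 2

2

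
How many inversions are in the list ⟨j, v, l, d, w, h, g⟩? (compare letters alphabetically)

Sweep left to right; for each value list the smaller values that follow it:
j: 3
v: 4
l: 3
d: 0
w: 2
h: 1
g: 0
Sum: 3 + 4 + 3 + 0 + 2 + 1 + 0 = 13

Inversions: 13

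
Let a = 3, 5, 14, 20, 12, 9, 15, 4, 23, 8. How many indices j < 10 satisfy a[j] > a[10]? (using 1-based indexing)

6

The element at index 10 is 8.
Elements before it: 3, 5, 14, 20, 12, 9, 15, 4, 23
Those larger than 8: 14, 20, 12, 9, 15, 23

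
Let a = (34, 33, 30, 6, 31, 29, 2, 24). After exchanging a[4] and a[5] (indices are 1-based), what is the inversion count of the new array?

24 inversions

Positions 4 and 5 hold 6 and 31; after swapping, the array is [34, 33, 30, 31, 6, 29, 2, 24].
Element-by-element contributions:
34: 7
33: 6
30: 4
31: 4
6: 1
29: 2
2: 0
24: 0
Sum: 7 + 6 + 4 + 4 + 1 + 2 + 0 + 0 = 24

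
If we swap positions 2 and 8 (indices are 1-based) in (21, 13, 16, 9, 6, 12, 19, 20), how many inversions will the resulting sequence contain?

19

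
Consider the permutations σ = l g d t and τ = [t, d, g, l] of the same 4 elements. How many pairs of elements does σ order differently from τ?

6 discordant pairs

Assign each item its position (1..4) in the first ordering, then rewrite the second ordering as that position sequence:
positions: l→1, g→2, d→3, t→4
second ordering as positions: [4, 3, 2, 1]
Discordant pairs = inversions in this position sequence.
4: 3, 2, 1 → 3
3: 2, 1 → 2
2: 1 → 1
1: 0
Total: 3 + 2 + 1 + 0 = 6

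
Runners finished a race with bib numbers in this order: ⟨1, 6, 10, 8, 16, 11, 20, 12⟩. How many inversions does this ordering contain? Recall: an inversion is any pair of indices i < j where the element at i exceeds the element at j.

4 inversions

For each element, count later entries that are smaller:
1: 0
6: 0
10: 1
8: 0
16: 2
11: 0
20: 1
12: 0
Sum: 0 + 0 + 1 + 0 + 2 + 0 + 1 + 0 = 4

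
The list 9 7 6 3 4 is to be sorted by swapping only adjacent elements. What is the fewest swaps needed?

There are 9 adjacent swaps.

The minimum number of adjacent swaps to sort an array equals its inversion count, since every such swap removes exactly one inversion.
Count inversions — for each element, later elements that are smaller:
9: 7, 6, 3, 4 → 4
7: 6, 3, 4 → 3
6: 3, 4 → 2
3: none → 0
4: none → 0
Total inversions: 4 + 3 + 2 + 0 + 0 = 9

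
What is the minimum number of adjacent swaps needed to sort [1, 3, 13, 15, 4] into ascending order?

2

Each adjacent swap fixes exactly one inversion, so the minimum swap count equals the number of inversions.
Count inversions — for each element, later elements that are smaller:
1: none → 0
3: none → 0
13: 4 → 1
15: 4 → 1
4: none → 0
Total inversions: 0 + 0 + 1 + 1 + 0 = 2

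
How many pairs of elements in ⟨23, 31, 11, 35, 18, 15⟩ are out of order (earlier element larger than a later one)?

Out-of-order index pairs (1-indexed):
(1,3): 23 > 11
(1,5): 23 > 18
(1,6): 23 > 15
(2,3): 31 > 11
(2,5): 31 > 18
(2,6): 31 > 15
(4,5): 35 > 18
(4,6): 35 > 15
(5,6): 18 > 15
That's 9 pairs.

9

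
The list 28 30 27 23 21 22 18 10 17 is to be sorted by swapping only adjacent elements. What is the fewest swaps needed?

Minimum adjacent swaps = number of inversions (each swap of adjacent out-of-order elements removes one inversion and no swap can remove more).
Count inversions — for each element, later elements that are smaller:
28: 27, 23, 21, 22, 18, 10, 17 → 7
30: 27, 23, 21, 22, 18, 10, 17 → 7
27: 23, 21, 22, 18, 10, 17 → 6
23: 21, 22, 18, 10, 17 → 5
21: 18, 10, 17 → 3
22: 18, 10, 17 → 3
18: 10, 17 → 2
10: none → 0
17: none → 0
Total inversions: 7 + 7 + 6 + 5 + 3 + 3 + 2 + 0 + 0 = 33

33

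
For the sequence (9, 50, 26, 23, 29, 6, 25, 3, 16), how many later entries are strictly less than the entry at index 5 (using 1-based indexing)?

4

The element at index 5 is 29.
Elements after it: 6, 25, 3, 16
Those smaller than 29: 6, 25, 3, 16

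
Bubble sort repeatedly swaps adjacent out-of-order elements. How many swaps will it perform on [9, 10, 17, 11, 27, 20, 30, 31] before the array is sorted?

2 swaps

Each adjacent swap fixes exactly one inversion, so the minimum swap count equals the number of inversions.
Count inversions — for each element, later elements that are smaller:
9: none → 0
10: none → 0
17: 11 → 1
11: none → 0
27: 20 → 1
20: none → 0
30: none → 0
31: none → 0
Total inversions: 0 + 0 + 1 + 0 + 1 + 0 + 0 + 0 = 2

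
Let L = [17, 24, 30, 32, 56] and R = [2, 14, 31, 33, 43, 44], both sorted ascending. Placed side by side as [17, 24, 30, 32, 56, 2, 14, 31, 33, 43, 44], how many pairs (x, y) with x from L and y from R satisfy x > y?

15 split inversions

Take each right-half value and tally the left-half values above it:
r = 2: 17, 24, 30, 32, 56 → 5
r = 14: 17, 24, 30, 32, 56 → 5
r = 31: 32, 56 → 2
r = 33: 56 → 1
r = 43: 56 → 1
r = 44: 56 → 1
Cross-inversions: 5 + 5 + 2 + 1 + 1 + 1 = 15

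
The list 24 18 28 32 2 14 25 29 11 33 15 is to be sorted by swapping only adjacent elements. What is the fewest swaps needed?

Each adjacent swap fixes exactly one inversion, so the minimum swap count equals the number of inversions.
Count inversions — for each element, later elements that are smaller:
24: 18, 2, 14, 11, 15 → 5
18: 2, 14, 11, 15 → 4
28: 2, 14, 25, 11, 15 → 5
32: 2, 14, 25, 29, 11, 15 → 6
2: none → 0
14: 11 → 1
25: 11, 15 → 2
29: 11, 15 → 2
11: none → 0
33: 15 → 1
15: none → 0
Total inversions: 5 + 4 + 5 + 6 + 0 + 1 + 2 + 2 + 0 + 1 + 0 = 26

Adjacent swaps: 26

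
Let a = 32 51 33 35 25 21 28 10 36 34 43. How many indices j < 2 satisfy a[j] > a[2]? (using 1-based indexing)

The element at index 2 is 51.
Elements before it: 32
None of them are larger than 51.

0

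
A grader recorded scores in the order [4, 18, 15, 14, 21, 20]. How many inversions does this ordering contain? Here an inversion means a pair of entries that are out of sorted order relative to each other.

Listing every pair i<j with a[i]>a[j] (using 0-based positions):
(1,2): 18 > 15
(1,3): 18 > 14
(2,3): 15 > 14
(4,5): 21 > 20
That's 4 pairs.

4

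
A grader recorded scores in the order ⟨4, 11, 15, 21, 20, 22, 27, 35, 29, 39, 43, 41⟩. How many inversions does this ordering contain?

For each element, count later entries that are smaller:
4 → none → 0
11 → none → 0
15 → none → 0
21 → 20 → 1
20 → none → 0
22 → none → 0
27 → none → 0
35 → 29 → 1
29 → none → 0
39 → none → 0
43 → 41 → 1
41 → none → 0
Sum: 0 + 0 + 0 + 1 + 0 + 0 + 0 + 1 + 0 + 0 + 1 + 0 = 3

Inversions: 3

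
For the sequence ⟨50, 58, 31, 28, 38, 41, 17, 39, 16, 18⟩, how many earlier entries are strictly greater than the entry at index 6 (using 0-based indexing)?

The element at index 6 is 17.
Elements before it: 50, 58, 31, 28, 38, 41
Those larger than 17: 50, 58, 31, 28, 38, 41

6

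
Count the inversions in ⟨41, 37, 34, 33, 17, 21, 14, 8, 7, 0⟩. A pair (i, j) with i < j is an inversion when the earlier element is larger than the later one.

For each element, count later entries that are smaller:
41: 9
37: 8
34: 7
33: 6
17: 4
21: 4
14: 3
8: 2
7: 1
0: 0
Sum: 9 + 8 + 7 + 6 + 4 + 4 + 3 + 2 + 1 + 0 = 44

There are 44 inversions.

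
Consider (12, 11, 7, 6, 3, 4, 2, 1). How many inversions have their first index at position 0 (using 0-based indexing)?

7 such elements

The element at index 0 is 12.
Elements after it: 11, 7, 6, 3, 4, 2, 1
Those smaller than 12: 11, 7, 6, 3, 4, 2, 1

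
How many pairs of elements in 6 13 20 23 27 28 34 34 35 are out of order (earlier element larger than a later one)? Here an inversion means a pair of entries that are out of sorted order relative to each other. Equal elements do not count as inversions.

Element-by-element contributions:
6 → none → 0
13 → none → 0
20 → none → 0
23 → none → 0
27 → none → 0
28 → none → 0
34 → none → 0
34 → none → 0
35 → none → 0
Sum: 0 + 0 + 0 + 0 + 0 + 0 + 0 + 0 + 0 = 0

0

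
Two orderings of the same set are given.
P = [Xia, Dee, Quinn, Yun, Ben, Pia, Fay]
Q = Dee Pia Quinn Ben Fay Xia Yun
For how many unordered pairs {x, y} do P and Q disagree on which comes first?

Assign each item its position (1..7) in the first ordering, then rewrite the second ordering as that position sequence:
positions: Xia→1, Dee→2, Quinn→3, Yun→4, Ben→5, Pia→6, Fay→7
second ordering as positions: [2, 6, 3, 5, 7, 1, 4]
Discordant pairs = inversions in this position sequence.
2: 1 → 1
6: 3, 5, 1, 4 → 4
3: 1 → 1
5: 1, 4 → 2
7: 1, 4 → 2
1: 0
4: 0
Total: 1 + 4 + 1 + 2 + 2 + 0 + 0 = 10

10 disagreeing pairs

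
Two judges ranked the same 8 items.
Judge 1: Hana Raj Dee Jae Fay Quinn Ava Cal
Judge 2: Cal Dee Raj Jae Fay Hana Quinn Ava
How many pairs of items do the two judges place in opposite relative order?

12

Assign each item its position (1..8) in the first ordering, then rewrite the second ordering as that position sequence:
positions: Hana→1, Raj→2, Dee→3, Jae→4, Fay→5, Quinn→6, Ava→7, Cal→8
second ordering as positions: [8, 3, 2, 4, 5, 1, 6, 7]
Discordant pairs = inversions in this position sequence.
8: 3, 2, 4, 5, 1, 6, 7 → 7
3: 2, 1 → 2
2: 1 → 1
4: 1 → 1
5: 1 → 1
1: 0
6: 0
7: 0
Total: 7 + 2 + 1 + 1 + 1 + 0 + 0 + 0 = 12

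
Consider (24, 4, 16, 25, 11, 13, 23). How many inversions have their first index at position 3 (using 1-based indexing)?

2

The element at index 3 is 16.
Elements after it: 25, 11, 13, 23
Those smaller than 16: 11, 13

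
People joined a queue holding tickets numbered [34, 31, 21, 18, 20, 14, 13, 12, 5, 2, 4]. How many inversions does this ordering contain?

Sweep left to right; for each value list the smaller values that follow it:
34 → 31, 21, 18, 20, 14, 13, 12, 5, 2, 4 → 10
31 → 21, 18, 20, 14, 13, 12, 5, 2, 4 → 9
21 → 18, 20, 14, 13, 12, 5, 2, 4 → 8
18 → 14, 13, 12, 5, 2, 4 → 6
20 → 14, 13, 12, 5, 2, 4 → 6
14 → 13, 12, 5, 2, 4 → 5
13 → 12, 5, 2, 4 → 4
12 → 5, 2, 4 → 3
5 → 2, 4 → 2
2 → none → 0
4 → none → 0
Sum: 10 + 9 + 8 + 6 + 6 + 5 + 4 + 3 + 2 + 0 + 0 = 53

53 out-of-order pairs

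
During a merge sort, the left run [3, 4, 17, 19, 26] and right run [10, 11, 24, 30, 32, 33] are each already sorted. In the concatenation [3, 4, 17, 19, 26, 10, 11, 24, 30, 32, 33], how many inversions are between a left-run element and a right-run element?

7

For each element r of the right run, count left-run elements greater than r:
r = 10: 17, 19, 26 → 3
r = 11: 17, 19, 26 → 3
r = 24: 26 → 1
r = 30: none → 0
r = 32: none → 0
r = 33: none → 0
Cross-inversions: 3 + 3 + 1 + 0 + 0 + 0 = 7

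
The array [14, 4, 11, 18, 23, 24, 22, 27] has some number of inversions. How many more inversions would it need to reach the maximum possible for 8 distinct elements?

Maximum inversions for 8 distinct elements is C(8, 2) = 8·7/2 = 28.
Current inversions — for each element, count later smaller elements:
14: 2
4: 0
11: 0
18: 0
23: 1
24: 1
22: 0
27: 0
Current total: 2 + 0 + 0 + 0 + 1 + 1 + 0 + 0 = 4
Shortfall: 28 − 4 = 24

24 inversions short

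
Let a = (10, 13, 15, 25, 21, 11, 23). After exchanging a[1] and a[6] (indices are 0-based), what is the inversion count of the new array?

Positions 1 and 6 hold 13 and 23; after swapping, the array is [10, 23, 15, 25, 21, 11, 13].
For each element, count later entries that are smaller:
10: 0
23: 4
15: 2
25: 3
21: 2
11: 0
13: 0
Sum: 0 + 4 + 2 + 3 + 2 + 0 + 0 = 11

11 inversions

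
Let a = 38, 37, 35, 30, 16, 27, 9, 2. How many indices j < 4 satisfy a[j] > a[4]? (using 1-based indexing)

3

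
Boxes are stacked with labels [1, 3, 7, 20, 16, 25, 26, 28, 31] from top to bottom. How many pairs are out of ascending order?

For each element, count later entries that are smaller:
1: 0
3: 0
7: 0
20: 1
16: 0
25: 0
26: 0
28: 0
31: 0
Sum: 0 + 0 + 0 + 1 + 0 + 0 + 0 + 0 + 0 = 1

1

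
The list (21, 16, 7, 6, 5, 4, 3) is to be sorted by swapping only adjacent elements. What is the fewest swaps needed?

The minimum number of adjacent swaps to sort an array equals its inversion count, since every such swap removes exactly one inversion.
Count inversions — for each element, later elements that are smaller:
21: 16, 7, 6, 5, 4, 3 → 6
16: 7, 6, 5, 4, 3 → 5
7: 6, 5, 4, 3 → 4
6: 5, 4, 3 → 3
5: 4, 3 → 2
4: 3 → 1
3: none → 0
Total inversions: 6 + 5 + 4 + 3 + 2 + 1 + 0 = 21

21 swaps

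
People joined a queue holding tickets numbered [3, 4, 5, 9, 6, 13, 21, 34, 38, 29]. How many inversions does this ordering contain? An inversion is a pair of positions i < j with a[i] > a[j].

Count, for each position, how many later elements it exceeds:
3 → none → 0
4 → none → 0
5 → none → 0
9 → 6 → 1
6 → none → 0
13 → none → 0
21 → none → 0
34 → 29 → 1
38 → 29 → 1
29 → none → 0
Sum: 0 + 0 + 0 + 1 + 0 + 0 + 0 + 1 + 1 + 0 = 3

Inversions: 3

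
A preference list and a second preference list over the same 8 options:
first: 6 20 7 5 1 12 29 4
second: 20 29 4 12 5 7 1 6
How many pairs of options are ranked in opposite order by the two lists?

Assign each item its position (1..8) in the first ordering, then rewrite the second ordering as that position sequence:
positions: 6→1, 20→2, 7→3, 5→4, 1→5, 12→6, 29→7, 4→8
second ordering as positions: [2, 7, 8, 6, 4, 3, 5, 1]
Discordant pairs = inversions in this position sequence.
2: 1 → 1
7: 6, 4, 3, 5, 1 → 5
8: 6, 4, 3, 5, 1 → 5
6: 4, 3, 5, 1 → 4
4: 3, 1 → 2
3: 1 → 1
5: 1 → 1
1: 0
Total: 1 + 5 + 5 + 4 + 2 + 1 + 1 + 0 = 19

Pairs: 19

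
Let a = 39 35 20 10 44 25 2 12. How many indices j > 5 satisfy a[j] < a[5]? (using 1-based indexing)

3

The element at index 5 is 44.
Elements after it: 25, 2, 12
Those smaller than 44: 25, 2, 12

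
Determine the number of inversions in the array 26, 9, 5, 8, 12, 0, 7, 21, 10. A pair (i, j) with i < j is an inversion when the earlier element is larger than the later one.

Element-by-element contributions:
26: 8
9: 4
5: 1
8: 2
12: 3
0: 0
7: 0
21: 1
10: 0
Sum: 8 + 4 + 1 + 2 + 3 + 0 + 0 + 1 + 0 = 19

19 out-of-order pairs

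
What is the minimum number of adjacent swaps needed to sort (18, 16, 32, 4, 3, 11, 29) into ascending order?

Minimum adjacent swaps = number of inversions (each swap of adjacent out-of-order elements removes one inversion and no swap can remove more).
Count inversions — for each element, later elements that are smaller:
18: 16, 4, 3, 11 → 4
16: 4, 3, 11 → 3
32: 4, 3, 11, 29 → 4
4: 3 → 1
3: none → 0
11: none → 0
29: none → 0
Total inversions: 4 + 3 + 4 + 1 + 0 + 0 + 0 = 12

12 swaps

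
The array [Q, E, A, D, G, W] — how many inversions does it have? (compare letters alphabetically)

There are 6 out-of-order pairs.

Out-of-order index pairs (1-indexed):
(1,2): Q > E
(1,3): Q > A
(1,4): Q > D
(1,5): Q > G
(2,3): E > A
(2,4): E > D
That's 6 pairs.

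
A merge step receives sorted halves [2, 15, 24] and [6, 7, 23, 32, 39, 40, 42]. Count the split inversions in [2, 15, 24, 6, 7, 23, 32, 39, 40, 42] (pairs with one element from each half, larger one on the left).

Split inversions: 5

For each element r of the right run, count left-run elements greater than r:
r = 6: 15, 24 → 2
r = 7: 15, 24 → 2
r = 23: 24 → 1
r = 32: none → 0
r = 39: none → 0
r = 40: none → 0
r = 42: none → 0
Cross-inversions: 2 + 2 + 1 + 0 + 0 + 0 + 0 = 5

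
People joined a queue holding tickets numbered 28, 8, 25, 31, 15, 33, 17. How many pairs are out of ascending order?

9

For each element, count later entries that are smaller:
28 → 8, 25, 15, 17 → 4
8 → none → 0
25 → 15, 17 → 2
31 → 15, 17 → 2
15 → none → 0
33 → 17 → 1
17 → none → 0
Sum: 4 + 0 + 2 + 2 + 0 + 1 + 0 = 9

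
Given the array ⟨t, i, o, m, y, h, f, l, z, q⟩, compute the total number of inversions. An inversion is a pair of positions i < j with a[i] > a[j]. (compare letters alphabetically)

Element-by-element contributions:
t: 7
i: 2
o: 4
m: 3
y: 4
h: 1
f: 0
l: 0
z: 1
q: 0
Sum: 7 + 2 + 4 + 3 + 4 + 1 + 0 + 0 + 1 + 0 = 22

Out-of-order pairs: 22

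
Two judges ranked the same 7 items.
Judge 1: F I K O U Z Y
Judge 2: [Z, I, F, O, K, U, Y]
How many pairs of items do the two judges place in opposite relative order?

7 discordant pairs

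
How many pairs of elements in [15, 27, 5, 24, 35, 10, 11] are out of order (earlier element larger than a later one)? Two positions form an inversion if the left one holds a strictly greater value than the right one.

11

Sweep left to right; for each value list the smaller values that follow it:
15 → 5, 10, 11 → 3
27 → 5, 24, 10, 11 → 4
5 → none → 0
24 → 10, 11 → 2
35 → 10, 11 → 2
10 → none → 0
11 → none → 0
Sum: 3 + 4 + 0 + 2 + 2 + 0 + 0 = 11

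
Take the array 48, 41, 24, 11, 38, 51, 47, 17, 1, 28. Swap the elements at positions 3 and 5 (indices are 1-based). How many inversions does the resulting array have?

Positions 3 and 5 hold 24 and 38; after swapping, the array is [48, 41, 38, 11, 24, 51, 47, 17, 1, 28].
Count, for each position, how many later elements it exceeds:
48 → 41, 38, 11, 24, 47, 17, 1, 28 → 8
41 → 38, 11, 24, 17, 1, 28 → 6
38 → 11, 24, 17, 1, 28 → 5
11 → 1 → 1
24 → 17, 1 → 2
51 → 47, 17, 1, 28 → 4
47 → 17, 1, 28 → 3
17 → 1 → 1
1 → none → 0
28 → none → 0
Sum: 8 + 6 + 5 + 1 + 2 + 4 + 3 + 1 + 0 + 0 = 30

30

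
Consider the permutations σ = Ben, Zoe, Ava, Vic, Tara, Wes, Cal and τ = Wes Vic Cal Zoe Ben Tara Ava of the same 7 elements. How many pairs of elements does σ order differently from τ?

14

Assign each item its position (1..7) in the first ordering, then rewrite the second ordering as that position sequence:
positions: Ben→1, Zoe→2, Ava→3, Vic→4, Tara→5, Wes→6, Cal→7
second ordering as positions: [6, 4, 7, 2, 1, 5, 3]
Discordant pairs = inversions in this position sequence.
6: 4, 2, 1, 5, 3 → 5
4: 2, 1, 3 → 3
7: 2, 1, 5, 3 → 4
2: 1 → 1
1: 0
5: 3 → 1
3: 0
Total: 5 + 3 + 4 + 1 + 0 + 1 + 0 = 14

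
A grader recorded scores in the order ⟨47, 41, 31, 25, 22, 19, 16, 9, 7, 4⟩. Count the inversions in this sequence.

45

For each element, count later entries that are smaller:
47: 9
41: 8
31: 7
25: 6
22: 5
19: 4
16: 3
9: 2
7: 1
4: 0
Sum: 9 + 8 + 7 + 6 + 5 + 4 + 3 + 2 + 1 + 0 = 45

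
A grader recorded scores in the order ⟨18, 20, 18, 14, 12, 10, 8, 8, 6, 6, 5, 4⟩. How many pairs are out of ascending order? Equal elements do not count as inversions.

For each element, count later entries that are smaller:
18 → 14, 12, 10, 8, 8, 6, 6, 5, 4 → 9
20 → 18, 14, 12, 10, 8, 8, 6, 6, 5, 4 → 10
18 → 14, 12, 10, 8, 8, 6, 6, 5, 4 → 9
14 → 12, 10, 8, 8, 6, 6, 5, 4 → 8
12 → 10, 8, 8, 6, 6, 5, 4 → 7
10 → 8, 8, 6, 6, 5, 4 → 6
8 → 6, 6, 5, 4 → 4
8 → 6, 6, 5, 4 → 4
6 → 5, 4 → 2
6 → 5, 4 → 2
5 → 4 → 1
4 → none → 0
Sum: 9 + 10 + 9 + 8 + 7 + 6 + 4 + 4 + 2 + 2 + 1 + 0 = 62

There are 62 inversions.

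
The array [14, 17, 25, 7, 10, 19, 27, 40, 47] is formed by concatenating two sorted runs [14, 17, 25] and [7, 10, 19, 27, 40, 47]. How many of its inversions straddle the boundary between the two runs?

7 cross-inversions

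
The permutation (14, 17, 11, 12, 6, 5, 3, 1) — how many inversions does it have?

Element-by-element contributions:
14 → 11, 12, 6, 5, 3, 1 → 6
17 → 11, 12, 6, 5, 3, 1 → 6
11 → 6, 5, 3, 1 → 4
12 → 6, 5, 3, 1 → 4
6 → 5, 3, 1 → 3
5 → 3, 1 → 2
3 → 1 → 1
1 → none → 0
Sum: 6 + 6 + 4 + 4 + 3 + 2 + 1 + 0 = 26

26 out-of-order pairs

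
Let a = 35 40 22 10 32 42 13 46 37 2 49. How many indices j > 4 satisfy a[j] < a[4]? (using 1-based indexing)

1

The element at index 4 is 10.
Elements after it: 32, 42, 13, 46, 37, 2, 49
Those smaller than 10: 2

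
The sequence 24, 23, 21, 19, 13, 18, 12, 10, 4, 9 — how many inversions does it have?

For each element, count later entries that are smaller:
24 → 23, 21, 19, 13, 18, 12, 10, 4, 9 → 9
23 → 21, 19, 13, 18, 12, 10, 4, 9 → 8
21 → 19, 13, 18, 12, 10, 4, 9 → 7
19 → 13, 18, 12, 10, 4, 9 → 6
13 → 12, 10, 4, 9 → 4
18 → 12, 10, 4, 9 → 4
12 → 10, 4, 9 → 3
10 → 4, 9 → 2
4 → none → 0
9 → none → 0
Sum: 9 + 8 + 7 + 6 + 4 + 4 + 3 + 2 + 0 + 0 = 43

43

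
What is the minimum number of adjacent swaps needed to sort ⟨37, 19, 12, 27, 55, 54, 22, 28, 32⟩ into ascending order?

Swaps: 15

The minimum number of adjacent swaps to sort an array equals its inversion count, since every such swap removes exactly one inversion.
Count inversions — for each element, later elements that are smaller:
37: 19, 12, 27, 22, 28, 32 → 6
19: 12 → 1
12: none → 0
27: 22 → 1
55: 54, 22, 28, 32 → 4
54: 22, 28, 32 → 3
22: none → 0
28: none → 0
32: none → 0
Total inversions: 6 + 1 + 0 + 1 + 4 + 3 + 0 + 0 + 0 = 15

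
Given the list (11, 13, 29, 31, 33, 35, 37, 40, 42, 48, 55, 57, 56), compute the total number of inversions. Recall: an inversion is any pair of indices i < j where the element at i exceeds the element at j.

1

Sweep left to right; for each value list the smaller values that follow it:
11: 0
13: 0
29: 0
31: 0
33: 0
35: 0
37: 0
40: 0
42: 0
48: 0
55: 0
57: 1
56: 0
Sum: 0 + 0 + 0 + 0 + 0 + 0 + 0 + 0 + 0 + 0 + 0 + 1 + 0 = 1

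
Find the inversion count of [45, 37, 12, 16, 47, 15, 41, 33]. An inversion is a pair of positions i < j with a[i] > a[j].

15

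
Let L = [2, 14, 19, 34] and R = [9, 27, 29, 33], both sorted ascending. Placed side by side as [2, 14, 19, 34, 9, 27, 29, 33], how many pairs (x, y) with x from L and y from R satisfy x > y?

Count, for every r in R, how many entries of L exceed r:
r = 9: 14, 19, 34 → 3
r = 27: 34 → 1
r = 29: 34 → 1
r = 33: 34 → 1
Cross-inversions: 3 + 1 + 1 + 1 = 6

6 split inversions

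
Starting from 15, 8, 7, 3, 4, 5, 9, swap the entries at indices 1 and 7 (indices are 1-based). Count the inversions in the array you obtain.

There are 12 inversions.

Positions 1 and 7 hold 15 and 9; after swapping, the array is [9, 8, 7, 3, 4, 5, 15].
Sweep left to right; for each value list the smaller values that follow it:
9: 5
8: 4
7: 3
3: 0
4: 0
5: 0
15: 0
Sum: 5 + 4 + 3 + 0 + 0 + 0 + 0 = 12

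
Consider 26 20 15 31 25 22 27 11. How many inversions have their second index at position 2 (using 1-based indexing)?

1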